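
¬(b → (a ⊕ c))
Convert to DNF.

¬(b → (a ⊕ c))
≡ ¬(¬b ∨ (a ⊕ c))
≡ ¬(¬b ∨ (a ∧ ¬c) ∨ (¬a ∧ c))
≡ ¬¬b ∧ ¬(a ∧ ¬c) ∧ ¬(¬a ∧ c)
≡ b ∧ ¬(a ∧ ¬c) ∧ ¬(¬a ∧ c)
≡ b ∧ (¬a ∨ ¬¬c) ∧ ¬(¬a ∧ c)
≡ b ∧ (¬a ∨ c) ∧ ¬(¬a ∧ c)
≡ b ∧ (¬a ∨ c) ∧ (¬¬a ∨ ¬c)
≡ b ∧ (¬a ∨ c) ∧ (a ∨ ¬c)
≡ (b ∧ ¬a ∧ a) ∨ (b ∧ ¬a ∧ ¬c) ∨ (b ∧ c ∧ a) ∨ (b ∧ c ∧ ¬c)
≡ (b ∧ ¬a ∧ ¬c) ∨ (b ∧ c ∧ a)

(b ∧ ¬a ∧ ¬c) ∨ (b ∧ c ∧ a)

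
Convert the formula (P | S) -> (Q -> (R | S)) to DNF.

(~P & ~S) | ~Q | R | S

(P | S) -> (Q -> (R | S))
≡ ~(P | S) | (Q -> (R | S))   [eliminate ->]
≡ ~(P | S) | ~Q | R | S   [eliminate ->]
≡ (~P & ~S) | ~Q | R | S   [De Morgan]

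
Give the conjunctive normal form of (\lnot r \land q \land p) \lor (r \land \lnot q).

(\lnot r \lor \lnot q) \land (q \lor r) \land (p \lor r) \land (p \lor \lnot q)

(\lnot r \land q \land p) \lor (r \land \lnot q)
≡ (\lnot r \lor r) \land (\lnot r \lor \lnot q) \land (q \lor r) \land (q \lor \lnot q) \land (p \lor r) \land (p \lor \lnot q)   (distribute \lor over \land)
≡ (\lnot r \lor \lnot q) \land (q \lor r) \land (p \lor r) \land (p \lor \lnot q)   (simplify)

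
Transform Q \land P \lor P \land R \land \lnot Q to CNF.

(Q \lor R) \land P

Q \land P \lor P \land R \land \lnot Q
⇔ (Q \lor P) \land (Q \lor R) \land (Q \lor \lnot Q) \land (P \lor P) \land (P \lor R) \land (P \lor \lnot Q)
⇔ (Q \lor R) \land P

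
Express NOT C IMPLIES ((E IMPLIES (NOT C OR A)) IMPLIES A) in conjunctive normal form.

NOT C IMPLIES ((E IMPLIES (NOT C OR A)) IMPLIES A)
≡ NOT NOT C OR ((E IMPLIES (NOT C OR A)) IMPLIES A)   — eliminate IMPLIES
≡ NOT NOT C OR NOT (E IMPLIES (NOT C OR A)) OR A   — eliminate IMPLIES
≡ NOT NOT C OR NOT (NOT E OR NOT C OR A) OR A   — eliminate IMPLIES
≡ C OR NOT (NOT E OR NOT C OR A) OR A   — double negation
≡ C OR (NOT NOT E AND NOT NOT C AND NOT A) OR A   — De Morgan
≡ C OR (E AND NOT NOT C AND NOT A) OR A   — double negation
≡ C OR (E AND C AND NOT A) OR A   — double negation
≡ (C OR E OR A) AND (C OR C OR A) AND (C OR NOT A OR A)   — distribute OR over AND
≡ C OR A   — simplify

C OR A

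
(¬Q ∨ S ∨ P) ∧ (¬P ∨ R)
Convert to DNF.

(¬Q ∧ ¬P) ∨ (¬Q ∧ R) ∨ (S ∧ ¬P) ∨ (S ∧ R) ∨ (P ∧ R)

(¬Q ∨ S ∨ P) ∧ (¬P ∨ R)
≡ (¬Q ∧ ¬P) ∨ (¬Q ∧ R) ∨ (S ∧ ¬P) ∨ (S ∧ R) ∨ (P ∧ ¬P) ∨ (P ∧ R)
≡ (¬Q ∧ ¬P) ∨ (¬Q ∧ R) ∨ (S ∧ ¬P) ∨ (S ∧ R) ∨ (P ∧ R)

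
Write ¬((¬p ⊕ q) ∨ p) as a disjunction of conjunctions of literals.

q ∧ ¬p

¬((¬p ⊕ q) ∨ p)
≡ ¬((¬p ∧ ¬q) ∨ (¬¬p ∧ q) ∨ p)   — expand ⊕
≡ ¬(¬p ∧ ¬q) ∧ ¬(¬¬p ∧ q) ∧ ¬p   — De Morgan
≡ (¬¬p ∨ ¬¬q) ∧ ¬(¬¬p ∧ q) ∧ ¬p   — De Morgan
≡ (p ∨ ¬¬q) ∧ ¬(¬¬p ∧ q) ∧ ¬p   — double negation
≡ (p ∨ q) ∧ ¬(¬¬p ∧ q) ∧ ¬p   — double negation
≡ (p ∨ q) ∧ (¬¬¬p ∨ ¬q) ∧ ¬p   — De Morgan
≡ (p ∨ q) ∧ (¬p ∨ ¬q) ∧ ¬p   — double negation
≡ (p ∧ ¬p ∧ ¬p) ∨ (p ∧ ¬q ∧ ¬p) ∨ (q ∧ ¬p ∧ ¬p) ∨ (q ∧ ¬q ∧ ¬p)   — distribute ∧ over ∨
≡ q ∧ ¬p   — simplify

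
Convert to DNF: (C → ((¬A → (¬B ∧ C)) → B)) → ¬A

(C → ((¬A → (¬B ∧ C)) → B)) → ¬A
≡ ¬(C → ((¬A → (¬B ∧ C)) → B)) ∨ ¬A   (eliminate →)
≡ ¬(¬C ∨ ((¬A → (¬B ∧ C)) → B)) ∨ ¬A   (eliminate →)
≡ ¬(¬C ∨ ¬(¬A → (¬B ∧ C)) ∨ B) ∨ ¬A   (eliminate →)
≡ ¬(¬C ∨ ¬(¬¬A ∨ (¬B ∧ C)) ∨ B) ∨ ¬A   (eliminate →)
≡ (¬¬C ∧ ¬¬(¬¬A ∨ (¬B ∧ C)) ∧ ¬B) ∨ ¬A   (De Morgan)
≡ (C ∧ ¬¬(¬¬A ∨ (¬B ∧ C)) ∧ ¬B) ∨ ¬A   (double negation)
≡ (C ∧ (¬¬A ∨ (¬B ∧ C)) ∧ ¬B) ∨ ¬A   (double negation)
≡ (C ∧ (A ∨ (¬B ∧ C)) ∧ ¬B) ∨ ¬A   (double negation)
≡ (C ∧ A ∧ ¬B) ∨ (C ∧ ¬B ∧ C ∧ ¬B) ∨ ¬A   (distribute ∧ over ∨)
≡ (C ∧ ¬B) ∨ ¬A   (simplify)

(C ∧ ¬B) ∨ ¬A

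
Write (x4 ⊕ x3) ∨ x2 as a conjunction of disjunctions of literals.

(x4 ⊕ x3) ∨ x2
≡ ((x4 ∨ x3) ∧ ¬(x4 ∧ x3)) ∨ x2   [expand ⊕]
≡ ((x4 ∨ x3) ∧ (¬x4 ∨ ¬x3)) ∨ x2   [De Morgan]
≡ (x4 ∨ x3 ∨ x2) ∧ (¬x4 ∨ ¬x3 ∨ x2)   [distribute ∨ over ∧]

(x4 ∨ x3 ∨ x2) ∧ (¬x4 ∨ ¬x3 ∨ x2)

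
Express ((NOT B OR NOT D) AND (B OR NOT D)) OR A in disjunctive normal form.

NOT D OR A

((NOT B OR NOT D) AND (B OR NOT D)) OR A
≡ (NOT B AND B) OR (NOT B AND NOT D) OR (NOT D AND B) OR (NOT D AND NOT D) OR A
≡ NOT D OR A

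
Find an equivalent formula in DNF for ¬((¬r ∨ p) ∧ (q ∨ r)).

(r ∧ ¬p) ∨ (¬q ∧ ¬r)

¬((¬r ∨ p) ∧ (q ∨ r))
= ¬(¬r ∨ p) ∨ ¬(q ∨ r)   [De Morgan]
= (¬¬r ∧ ¬p) ∨ ¬(q ∨ r)   [De Morgan]
= (r ∧ ¬p) ∨ ¬(q ∨ r)   [double negation]
= (r ∧ ¬p) ∨ (¬q ∧ ¬r)   [De Morgan]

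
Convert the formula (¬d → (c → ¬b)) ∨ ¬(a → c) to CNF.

(¬d → (c → ¬b)) ∨ ¬(a → c)
= ¬¬d ∨ (c → ¬b) ∨ ¬(a → c)   (eliminate →)
= ¬¬d ∨ ¬c ∨ ¬b ∨ ¬(a → c)   (eliminate →)
= ¬¬d ∨ ¬c ∨ ¬b ∨ ¬(¬a ∨ c)   (eliminate →)
= d ∨ ¬c ∨ ¬b ∨ ¬(¬a ∨ c)   (double negation)
= d ∨ ¬c ∨ ¬b ∨ (¬¬a ∧ ¬c)   (De Morgan)
= d ∨ ¬c ∨ ¬b ∨ (a ∧ ¬c)   (double negation)
= (d ∨ ¬c ∨ ¬b ∨ a) ∧ (d ∨ ¬c ∨ ¬b ∨ ¬c)   (distribute ∨ over ∧)
= d ∨ ¬c ∨ ¬b   (simplify)

d ∨ ¬c ∨ ¬b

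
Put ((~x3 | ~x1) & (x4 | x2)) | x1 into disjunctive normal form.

(~x3 & x4) | (~x3 & x2) | (~x1 & x4) | (~x1 & x2) | x1

((~x3 | ~x1) & (x4 | x2)) | x1
= (~x3 & x4) | (~x3 & x2) | (~x1 & x4) | (~x1 & x2) | x1   [distribute & over |]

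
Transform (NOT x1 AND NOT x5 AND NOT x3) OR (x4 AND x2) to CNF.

(NOT x1 OR x4) AND (NOT x1 OR x2) AND (NOT x5 OR x4) AND (NOT x5 OR x2) AND (NOT x3 OR x4) AND (NOT x3 OR x2)

(NOT x1 AND NOT x5 AND NOT x3) OR (x4 AND x2)
⇔ (NOT x1 OR x4) AND (NOT x1 OR x2) AND (NOT x5 OR x4) AND (NOT x5 OR x2) AND (NOT x3 OR x4) AND (NOT x3 OR x2)   — distribute OR over AND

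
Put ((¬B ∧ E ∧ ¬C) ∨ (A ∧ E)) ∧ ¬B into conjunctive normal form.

((¬B ∧ E ∧ ¬C) ∨ (A ∧ E)) ∧ ¬B
≡ (¬B ∨ A) ∧ (¬B ∨ E) ∧ (E ∨ A) ∧ (E ∨ E) ∧ (¬C ∨ A) ∧ (¬C ∨ E) ∧ ¬B   [distribute ∨ over ∧]
≡ E ∧ (¬C ∨ A) ∧ ¬B   [simplify]

E ∧ (¬C ∨ A) ∧ ¬B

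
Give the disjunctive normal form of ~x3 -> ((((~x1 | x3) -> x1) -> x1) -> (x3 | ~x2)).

~x3 -> ((((~x1 | x3) -> x1) -> x1) -> (x3 | ~x2))
= ~~x3 | ((((~x1 | x3) -> x1) -> x1) -> (x3 | ~x2))   [eliminate ->]
= ~~x3 | ~(((~x1 | x3) -> x1) -> x1) | x3 | ~x2   [eliminate ->]
= ~~x3 | ~(~((~x1 | x3) -> x1) | x1) | x3 | ~x2   [eliminate ->]
= ~~x3 | ~(~(~(~x1 | x3) | x1) | x1) | x3 | ~x2   [eliminate ->]
= x3 | ~(~(~(~x1 | x3) | x1) | x1) | x3 | ~x2   [double negation]
= x3 | (~~(~(~x1 | x3) | x1) & ~x1) | x3 | ~x2   [De Morgan]
= x3 | ((~(~x1 | x3) | x1) & ~x1) | x3 | ~x2   [double negation]
= x3 | (((~~x1 & ~x3) | x1) & ~x1) | x3 | ~x2   [De Morgan]
= x3 | (((x1 & ~x3) | x1) & ~x1) | x3 | ~x2   [double negation]
= x3 | (x1 & ~x3 & ~x1) | (x1 & ~x1) | x3 | ~x2   [distribute & over |]
= x3 | ~x2   [simplify]

x3 | ~x2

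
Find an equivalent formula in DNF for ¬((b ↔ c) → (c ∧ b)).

¬b ∧ ¬c

¬((b ↔ c) → (c ∧ b))
≡ ¬(¬(b ↔ c) ∨ (c ∧ b))
≡ ¬(¬((b → c) ∧ (c → b)) ∨ (c ∧ b))
≡ ¬(¬((¬b ∨ c) ∧ (c → b)) ∨ (c ∧ b))
≡ ¬(¬((¬b ∨ c) ∧ (¬c ∨ b)) ∨ (c ∧ b))
≡ ¬¬((¬b ∨ c) ∧ (¬c ∨ b)) ∧ ¬(c ∧ b)
≡ (¬b ∨ c) ∧ (¬c ∨ b) ∧ ¬(c ∧ b)
≡ (¬b ∨ c) ∧ (¬c ∨ b) ∧ (¬c ∨ ¬b)
≡ (¬b ∧ ¬c ∧ ¬c) ∨ (¬b ∧ ¬c ∧ ¬b) ∨ (¬b ∧ b ∧ ¬c) ∨ (¬b ∧ b ∧ ¬b) ∨ (c ∧ ¬c ∧ ¬c) ∨ (c ∧ ¬c ∧ ¬b) ∨ (c ∧ b ∧ ¬c) ∨ (c ∧ b ∧ ¬b)
≡ ¬b ∧ ¬c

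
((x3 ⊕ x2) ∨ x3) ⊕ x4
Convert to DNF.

(¬x3 ∧ x2 ∧ ¬x4) ∨ (x3 ∧ ¬x4) ∨ (¬x3 ∧ ¬x2 ∧ x4)

((x3 ⊕ x2) ∨ x3) ⊕ x4
≡ (((x3 ⊕ x2) ∨ x3) ∧ ¬x4) ∨ (¬((x3 ⊕ x2) ∨ x3) ∧ x4)   [expand ⊕]
≡ (((x3 ∧ ¬x2) ∨ (¬x3 ∧ x2) ∨ x3) ∧ ¬x4) ∨ (¬((x3 ⊕ x2) ∨ x3) ∧ x4)   [expand ⊕]
≡ (((x3 ∧ ¬x2) ∨ (¬x3 ∧ x2) ∨ x3) ∧ ¬x4) ∨ (¬((x3 ∧ ¬x2) ∨ (¬x3 ∧ x2) ∨ x3) ∧ x4)   [expand ⊕]
≡ (((x3 ∧ ¬x2) ∨ (¬x3 ∧ x2) ∨ x3) ∧ ¬x4) ∨ (¬(x3 ∧ ¬x2) ∧ ¬(¬x3 ∧ x2) ∧ ¬x3 ∧ x4)   [De Morgan]
≡ (((x3 ∧ ¬x2) ∨ (¬x3 ∧ x2) ∨ x3) ∧ ¬x4) ∨ ((¬x3 ∨ ¬¬x2) ∧ ¬(¬x3 ∧ x2) ∧ ¬x3 ∧ x4)   [De Morgan]
≡ (((x3 ∧ ¬x2) ∨ (¬x3 ∧ x2) ∨ x3) ∧ ¬x4) ∨ ((¬x3 ∨ x2) ∧ ¬(¬x3 ∧ x2) ∧ ¬x3 ∧ x4)   [double negation]
≡ (((x3 ∧ ¬x2) ∨ (¬x3 ∧ x2) ∨ x3) ∧ ¬x4) ∨ ((¬x3 ∨ x2) ∧ (¬¬x3 ∨ ¬x2) ∧ ¬x3 ∧ x4)   [De Morgan]
≡ (((x3 ∧ ¬x2) ∨ (¬x3 ∧ x2) ∨ x3) ∧ ¬x4) ∨ ((¬x3 ∨ x2) ∧ (x3 ∨ ¬x2) ∧ ¬x3 ∧ x4)   [double negation]
≡ (x3 ∧ ¬x2 ∧ ¬x4) ∨ (¬x3 ∧ x2 ∧ ¬x4) ∨ (x3 ∧ ¬x4) ∨ (¬x3 ∧ x3 ∧ ¬x3 ∧ x4) ∨ (¬x3 ∧ ¬x2 ∧ ¬x3 ∧ x4) ∨ (x2 ∧ x3 ∧ ¬x3 ∧ x4) ∨ (x2 ∧ ¬x2 ∧ ¬x3 ∧ x4)   [distribute ∧ over ∨]
≡ (¬x3 ∧ x2 ∧ ¬x4) ∨ (x3 ∧ ¬x4) ∨ (¬x3 ∧ ¬x2 ∧ x4)   [simplify]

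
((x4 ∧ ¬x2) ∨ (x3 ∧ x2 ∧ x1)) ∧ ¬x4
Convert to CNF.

((x4 ∧ ¬x2) ∨ (x3 ∧ x2 ∧ x1)) ∧ ¬x4
= (x4 ∨ x3) ∧ (x4 ∨ x2) ∧ (x4 ∨ x1) ∧ (¬x2 ∨ x3) ∧ (¬x2 ∨ x2) ∧ (¬x2 ∨ x1) ∧ ¬x4   (distribute ∨ over ∧)
= (x4 ∨ x3) ∧ (x4 ∨ x2) ∧ (x4 ∨ x1) ∧ (¬x2 ∨ x3) ∧ (¬x2 ∨ x1) ∧ ¬x4   (simplify)

(x4 ∨ x3) ∧ (x4 ∨ x2) ∧ (x4 ∨ x1) ∧ (¬x2 ∨ x3) ∧ (¬x2 ∨ x1) ∧ ¬x4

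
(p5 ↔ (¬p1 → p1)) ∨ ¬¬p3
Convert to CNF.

(¬p5 ∨ p1 ∨ p3) ∧ (¬p1 ∨ p5 ∨ p3)

(p5 ↔ (¬p1 → p1)) ∨ ¬¬p3
≡ ((p5 → (¬p1 → p1)) ∧ ((¬p1 → p1) → p5)) ∨ ¬¬p3   (eliminate ↔)
≡ ((¬p5 ∨ (¬p1 → p1)) ∧ ((¬p1 → p1) → p5)) ∨ ¬¬p3   (eliminate →)
≡ ((¬p5 ∨ ¬¬p1 ∨ p1) ∧ ((¬p1 → p1) → p5)) ∨ ¬¬p3   (eliminate →)
≡ ((¬p5 ∨ ¬¬p1 ∨ p1) ∧ (¬(¬p1 → p1) ∨ p5)) ∨ ¬¬p3   (eliminate →)
≡ ((¬p5 ∨ ¬¬p1 ∨ p1) ∧ (¬(¬¬p1 ∨ p1) ∨ p5)) ∨ ¬¬p3   (eliminate →)
≡ ((¬p5 ∨ p1 ∨ p1) ∧ (¬(¬¬p1 ∨ p1) ∨ p5)) ∨ ¬¬p3   (double negation)
≡ ((¬p5 ∨ p1 ∨ p1) ∧ ((¬¬¬p1 ∧ ¬p1) ∨ p5)) ∨ ¬¬p3   (De Morgan)
≡ ((¬p5 ∨ p1 ∨ p1) ∧ ((¬p1 ∧ ¬p1) ∨ p5)) ∨ ¬¬p3   (double negation)
≡ ((¬p5 ∨ p1 ∨ p1) ∧ ((¬p1 ∧ ¬p1) ∨ p5)) ∨ p3   (double negation)
≡ (¬p5 ∨ p1 ∨ p1 ∨ p3) ∧ (¬p1 ∨ p5 ∨ p3) ∧ (¬p1 ∨ p5 ∨ p3)   (distribute ∨ over ∧)
≡ (¬p5 ∨ p1 ∨ p3) ∧ (¬p1 ∨ p5 ∨ p3)   (simplify)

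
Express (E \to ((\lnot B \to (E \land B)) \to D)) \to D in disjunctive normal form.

(E \to ((\lnot B \to (E \land B)) \to D)) \to D
≡ \lnot (E \to ((\lnot B \to (E \land B)) \to D)) \lor D   — eliminate \to
≡ \lnot (\lnot E \lor ((\lnot B \to (E \land B)) \to D)) \lor D   — eliminate \to
≡ \lnot (\lnot E \lor \lnot (\lnot B \to (E \land B)) \lor D) \lor D   — eliminate \to
≡ \lnot (\lnot E \lor \lnot (\lnot \lnot B \lor (E \land B)) \lor D) \lor D   — eliminate \to
≡ (\lnot \lnot E \land \lnot \lnot (\lnot \lnot B \lor (E \land B)) \land \lnot D) \lor D   — De Morgan
≡ (E \land \lnot \lnot (\lnot \lnot B \lor (E \land B)) \land \lnot D) \lor D   — double negation
≡ (E \land (\lnot \lnot B \lor (E \land B)) \land \lnot D) \lor D   — double negation
≡ (E \land (B \lor (E \land B)) \land \lnot D) \lor D   — double negation
≡ (E \land B \land \lnot D) \lor (E \land E \land B \land \lnot D) \lor D   — distribute \land over \lor
≡ (E \land B \land \lnot D) \lor D   — simplify

(E \land B \land \lnot D) \lor D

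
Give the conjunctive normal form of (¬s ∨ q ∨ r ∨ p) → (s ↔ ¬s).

s ∧ (¬q ∨ ¬s) ∧ (¬r ∨ ¬s) ∧ (¬p ∨ ¬s)

(¬s ∨ q ∨ r ∨ p) → (s ↔ ¬s)
= ¬(¬s ∨ q ∨ r ∨ p) ∨ (s ↔ ¬s)   — eliminate →
= ¬(¬s ∨ q ∨ r ∨ p) ∨ ((s → ¬s) ∧ (¬s → s))   — eliminate ↔
= ¬(¬s ∨ q ∨ r ∨ p) ∨ ((¬s ∨ ¬s) ∧ (¬s → s))   — eliminate →
= ¬(¬s ∨ q ∨ r ∨ p) ∨ ((¬s ∨ ¬s) ∧ (¬¬s ∨ s))   — eliminate →
= (¬¬s ∧ ¬q ∧ ¬r ∧ ¬p) ∨ ((¬s ∨ ¬s) ∧ (¬¬s ∨ s))   — De Morgan
= (s ∧ ¬q ∧ ¬r ∧ ¬p) ∨ ((¬s ∨ ¬s) ∧ (¬¬s ∨ s))   — double negation
= (s ∧ ¬q ∧ ¬r ∧ ¬p) ∨ ((¬s ∨ ¬s) ∧ (s ∨ s))   — double negation
= (s ∨ ¬s ∨ ¬s) ∧ (s ∨ s ∨ s) ∧ (¬q ∨ ¬s ∨ ¬s) ∧ (¬q ∨ s ∨ s) ∧ (¬r ∨ ¬s ∨ ¬s) ∧ (¬r ∨ s ∨ s) ∧ (¬p ∨ ¬s ∨ ¬s) ∧ (¬p ∨ s ∨ s)   — distribute ∨ over ∧
= s ∧ (¬q ∨ ¬s) ∧ (¬r ∨ ¬s) ∧ (¬p ∨ ¬s)   — simplify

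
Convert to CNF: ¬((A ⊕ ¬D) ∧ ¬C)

¬((A ⊕ ¬D) ∧ ¬C)
= ¬((A ∨ ¬D) ∧ ¬(A ∧ ¬D) ∧ ¬C)   (expand ⊕)
= ¬(A ∨ ¬D) ∨ ¬¬(A ∧ ¬D) ∨ ¬¬C   (De Morgan)
= (¬A ∧ ¬¬D) ∨ ¬¬(A ∧ ¬D) ∨ ¬¬C   (De Morgan)
= (¬A ∧ D) ∨ ¬¬(A ∧ ¬D) ∨ ¬¬C   (double negation)
= (¬A ∧ D) ∨ (A ∧ ¬D) ∨ ¬¬C   (double negation)
= (¬A ∧ D) ∨ (A ∧ ¬D) ∨ C   (double negation)
= (¬A ∨ A ∨ C) ∧ (¬A ∨ ¬D ∨ C) ∧ (D ∨ A ∨ C) ∧ (D ∨ ¬D ∨ C)   (distribute ∨ over ∧)
= (¬A ∨ ¬D ∨ C) ∧ (D ∨ A ∨ C)   (simplify)

(¬A ∨ ¬D ∨ C) ∧ (D ∨ A ∨ C)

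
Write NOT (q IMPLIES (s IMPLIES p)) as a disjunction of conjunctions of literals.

q AND s AND NOT p

NOT (q IMPLIES (s IMPLIES p))
≡ NOT (NOT q OR (s IMPLIES p))   (eliminate IMPLIES)
≡ NOT (NOT q OR NOT s OR p)   (eliminate IMPLIES)
≡ NOT NOT q AND NOT NOT s AND NOT p   (De Morgan)
≡ q AND NOT NOT s AND NOT p   (double negation)
≡ q AND s AND NOT p   (double negation)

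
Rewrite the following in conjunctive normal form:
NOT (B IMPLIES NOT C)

NOT (B IMPLIES NOT C)
≡ NOT (NOT B OR NOT C)
≡ NOT NOT B AND NOT NOT C
≡ B AND NOT NOT C
≡ B AND C

B AND C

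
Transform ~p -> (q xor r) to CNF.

(p | q | r) & (p | ~q | ~r)

~p -> (q xor r)
= ~~p | (q xor r)   [eliminate ->]
= ~~p | ((q | r) & ~(q & r))   [expand xor]
= p | ((q | r) & ~(q & r))   [double negation]
= p | ((q | r) & (~q | ~r))   [De Morgan]
= (p | q | r) & (p | ~q | ~r)   [distribute | over &]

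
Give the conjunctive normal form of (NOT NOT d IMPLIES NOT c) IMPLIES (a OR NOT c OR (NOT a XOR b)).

(NOT NOT d IMPLIES NOT c) IMPLIES (a OR NOT c OR (NOT a XOR b))
= NOT (NOT NOT d IMPLIES NOT c) OR a OR NOT c OR (NOT a XOR b)   (eliminate IMPLIES)
= NOT (NOT NOT NOT d OR NOT c) OR a OR NOT c OR (NOT a XOR b)   (eliminate IMPLIES)
= NOT (NOT NOT NOT d OR NOT c) OR a OR NOT c OR ((NOT a OR b) AND NOT (NOT a AND b))   (expand XOR)
= (NOT NOT NOT NOT d AND NOT NOT c) OR a OR NOT c OR ((NOT a OR b) AND NOT (NOT a AND b))   (De Morgan)
= (NOT NOT d AND NOT NOT c) OR a OR NOT c OR ((NOT a OR b) AND NOT (NOT a AND b))   (double negation)
= (d AND NOT NOT c) OR a OR NOT c OR ((NOT a OR b) AND NOT (NOT a AND b))   (double negation)
= (d AND c) OR a OR NOT c OR ((NOT a OR b) AND NOT (NOT a AND b))   (double negation)
= (d AND c) OR a OR NOT c OR ((NOT a OR b) AND (NOT NOT a OR NOT b))   (De Morgan)
= (d AND c) OR a OR NOT c OR ((NOT a OR b) AND (a OR NOT b))   (double negation)
= (d OR a OR NOT c OR NOT a OR b) AND (d OR a OR NOT c OR a OR NOT b) AND (c OR a OR NOT c OR NOT a OR b) AND (c OR a OR NOT c OR a OR NOT b)   (distribute OR over AND)
= d OR a OR NOT c OR NOT b   (simplify)

d OR a OR NOT c OR NOT b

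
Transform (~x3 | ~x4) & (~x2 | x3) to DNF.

(~x3 | ~x4) & (~x2 | x3)
≡ (~x3 & ~x2) | (~x3 & x3) | (~x4 & ~x2) | (~x4 & x3)   [distribute & over |]
≡ (~x3 & ~x2) | (~x4 & ~x2) | (~x4 & x3)   [simplify]

(~x3 & ~x2) | (~x4 & ~x2) | (~x4 & x3)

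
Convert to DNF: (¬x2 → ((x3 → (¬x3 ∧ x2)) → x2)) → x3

(¬x2 ∧ ¬x3) ∨ x3

(¬x2 → ((x3 → (¬x3 ∧ x2)) → x2)) → x3
≡ ¬(¬x2 → ((x3 → (¬x3 ∧ x2)) → x2)) ∨ x3
≡ ¬(¬¬x2 ∨ ((x3 → (¬x3 ∧ x2)) → x2)) ∨ x3
≡ ¬(¬¬x2 ∨ ¬(x3 → (¬x3 ∧ x2)) ∨ x2) ∨ x3
≡ ¬(¬¬x2 ∨ ¬(¬x3 ∨ (¬x3 ∧ x2)) ∨ x2) ∨ x3
≡ (¬¬¬x2 ∧ ¬¬(¬x3 ∨ (¬x3 ∧ x2)) ∧ ¬x2) ∨ x3
≡ (¬x2 ∧ ¬¬(¬x3 ∨ (¬x3 ∧ x2)) ∧ ¬x2) ∨ x3
≡ (¬x2 ∧ (¬x3 ∨ (¬x3 ∧ x2)) ∧ ¬x2) ∨ x3
≡ (¬x2 ∧ ¬x3 ∧ ¬x2) ∨ (¬x2 ∧ ¬x3 ∧ x2 ∧ ¬x2) ∨ x3
≡ (¬x2 ∧ ¬x3) ∨ x3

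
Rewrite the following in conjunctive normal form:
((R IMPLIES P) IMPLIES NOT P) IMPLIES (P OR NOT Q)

((R IMPLIES P) IMPLIES NOT P) IMPLIES (P OR NOT Q)
≡ NOT ((R IMPLIES P) IMPLIES NOT P) OR P OR NOT Q   [eliminate IMPLIES]
≡ NOT (NOT (R IMPLIES P) OR NOT P) OR P OR NOT Q   [eliminate IMPLIES]
≡ NOT (NOT (NOT R OR P) OR NOT P) OR P OR NOT Q   [eliminate IMPLIES]
≡ (NOT NOT (NOT R OR P) AND NOT NOT P) OR P OR NOT Q   [De Morgan]
≡ ((NOT R OR P) AND NOT NOT P) OR P OR NOT Q   [double negation]
≡ ((NOT R OR P) AND P) OR P OR NOT Q   [double negation]
≡ (NOT R OR P OR P OR NOT Q) AND (P OR P OR NOT Q)   [distribute OR over AND]
≡ P OR NOT Q   [simplify]

P OR NOT Q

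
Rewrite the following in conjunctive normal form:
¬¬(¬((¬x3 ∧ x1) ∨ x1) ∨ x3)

¬¬(¬((¬x3 ∧ x1) ∨ x1) ∨ x3)
≡ ¬((¬x3 ∧ x1) ∨ x1) ∨ x3   [double negation]
≡ (¬(¬x3 ∧ x1) ∧ ¬x1) ∨ x3   [De Morgan]
≡ ((¬¬x3 ∨ ¬x1) ∧ ¬x1) ∨ x3   [De Morgan]
≡ ((x3 ∨ ¬x1) ∧ ¬x1) ∨ x3   [double negation]
≡ (x3 ∨ ¬x1 ∨ x3) ∧ (¬x1 ∨ x3)   [distribute ∨ over ∧]
≡ x3 ∨ ¬x1   [simplify]

x3 ∨ ¬x1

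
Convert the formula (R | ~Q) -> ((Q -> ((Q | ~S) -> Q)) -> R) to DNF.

(~R & Q) | R

(R | ~Q) -> ((Q -> ((Q | ~S) -> Q)) -> R)
⇔ ~(R | ~Q) | ((Q -> ((Q | ~S) -> Q)) -> R)
⇔ ~(R | ~Q) | ~(Q -> ((Q | ~S) -> Q)) | R
⇔ ~(R | ~Q) | ~(~Q | ((Q | ~S) -> Q)) | R
⇔ ~(R | ~Q) | ~(~Q | ~(Q | ~S) | Q) | R
⇔ (~R & ~~Q) | ~(~Q | ~(Q | ~S) | Q) | R
⇔ (~R & Q) | ~(~Q | ~(Q | ~S) | Q) | R
⇔ (~R & Q) | (~~Q & ~~(Q | ~S) & ~Q) | R
⇔ (~R & Q) | (Q & ~~(Q | ~S) & ~Q) | R
⇔ (~R & Q) | (Q & (Q | ~S) & ~Q) | R
⇔ (~R & Q) | (Q & Q & ~Q) | (Q & ~S & ~Q) | R
⇔ (~R & Q) | R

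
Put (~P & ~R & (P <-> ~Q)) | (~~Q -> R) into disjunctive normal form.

(~P & ~R & Q) | ~Q | R

(~P & ~R & (P <-> ~Q)) | (~~Q -> R)
= (~P & ~R & (P -> ~Q) & (~Q -> P)) | (~~Q -> R)
= (~P & ~R & (~P | ~Q) & (~Q -> P)) | (~~Q -> R)
= (~P & ~R & (~P | ~Q) & (~~Q | P)) | (~~Q -> R)
= (~P & ~R & (~P | ~Q) & (~~Q | P)) | ~~~Q | R
= (~P & ~R & (~P | ~Q) & (Q | P)) | ~~~Q | R
= (~P & ~R & (~P | ~Q) & (Q | P)) | ~Q | R
= (~P & ~R & ~P & Q) | (~P & ~R & ~P & P) | (~P & ~R & ~Q & Q) | (~P & ~R & ~Q & P) | ~Q | R
= (~P & ~R & Q) | ~Q | R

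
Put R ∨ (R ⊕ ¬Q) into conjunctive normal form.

R ∨ (R ⊕ ¬Q)
⇔ R ∨ ((R ∨ ¬Q) ∧ ¬(R ∧ ¬Q))   — expand ⊕
⇔ R ∨ ((R ∨ ¬Q) ∧ (¬R ∨ ¬¬Q))   — De Morgan
⇔ R ∨ ((R ∨ ¬Q) ∧ (¬R ∨ Q))   — double negation
⇔ (R ∨ R ∨ ¬Q) ∧ (R ∨ ¬R ∨ Q)   — distribute ∨ over ∧
⇔ R ∨ ¬Q   — simplify

R ∨ ¬Q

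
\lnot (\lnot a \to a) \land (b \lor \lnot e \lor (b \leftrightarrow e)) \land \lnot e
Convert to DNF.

\lnot a \land \lnot e

\lnot (\lnot a \to a) \land (b \lor \lnot e \lor (b \leftrightarrow e)) \land \lnot e
= \lnot (\lnot \lnot a \lor a) \land (b \lor \lnot e \lor (b \leftrightarrow e)) \land \lnot e
= \lnot (\lnot \lnot a \lor a) \land (b \lor \lnot e \lor ((b \to e) \land (e \to b))) \land \lnot e
= \lnot (\lnot \lnot a \lor a) \land (b \lor \lnot e \lor ((\lnot b \lor e) \land (e \to b))) \land \lnot e
= \lnot (\lnot \lnot a \lor a) \land (b \lor \lnot e \lor ((\lnot b \lor e) \land (\lnot e \lor b))) \land \lnot e
= \lnot \lnot \lnot a \land \lnot a \land (b \lor \lnot e \lor ((\lnot b \lor e) \land (\lnot e \lor b))) \land \lnot e
= \lnot a \land \lnot a \land (b \lor \lnot e \lor ((\lnot b \lor e) \land (\lnot e \lor b))) \land \lnot e
= (\lnot a \land \lnot a \land b \land \lnot e) \lor (\lnot a \land \lnot a \land \lnot e \land \lnot e) \lor (\lnot a \land \lnot a \land \lnot b \land \lnot e \land \lnot e) \lor (\lnot a \land \lnot a \land \lnot b \land b \land \lnot e) \lor (\lnot a \land \lnot a \land e \land \lnot e \land \lnot e) \lor (\lnot a \land \lnot a \land e \land b \land \lnot e)
= \lnot a \land \lnot e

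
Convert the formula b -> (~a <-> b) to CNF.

b -> (~a <-> b)
≡ ~b | (~a <-> b)   — eliminate ->
≡ ~b | ((~a -> b) & (b -> ~a))   — eliminate <->
≡ ~b | ((~~a | b) & (b -> ~a))   — eliminate ->
≡ ~b | ((~~a | b) & (~b | ~a))   — eliminate ->
≡ ~b | ((a | b) & (~b | ~a))   — double negation
≡ (~b | a | b) & (~b | ~b | ~a)   — distribute | over &
≡ ~b | ~a   — simplify

~b | ~a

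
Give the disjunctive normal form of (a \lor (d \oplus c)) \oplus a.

(a \lor (d \oplus c)) \oplus a
= ((a \lor (d \oplus c)) \land \lnot a) \lor (\lnot (a \lor (d \oplus c)) \land a)   [expand \oplus]
= ((a \lor (d \land \lnot c) \lor (\lnot d \land c)) \land \lnot a) \lor (\lnot (a \lor (d \oplus c)) \land a)   [expand \oplus]
= ((a \lor (d \land \lnot c) \lor (\lnot d \land c)) \land \lnot a) \lor (\lnot (a \lor (d \land \lnot c) \lor (\lnot d \land c)) \land a)   [expand \oplus]
= ((a \lor (d \land \lnot c) \lor (\lnot d \land c)) \land \lnot a) \lor (\lnot a \land \lnot (d \land \lnot c) \land \lnot (\lnot d \land c) \land a)   [De Morgan]
= ((a \lor (d \land \lnot c) \lor (\lnot d \land c)) \land \lnot a) \lor (\lnot a \land (\lnot d \lor \lnot \lnot c) \land \lnot (\lnot d \land c) \land a)   [De Morgan]
= ((a \lor (d \land \lnot c) \lor (\lnot d \land c)) \land \lnot a) \lor (\lnot a \land (\lnot d \lor c) \land \lnot (\lnot d \land c) \land a)   [double negation]
= ((a \lor (d \land \lnot c) \lor (\lnot d \land c)) \land \lnot a) \lor (\lnot a \land (\lnot d \lor c) \land (\lnot \lnot d \lor \lnot c) \land a)   [De Morgan]
= ((a \lor (d \land \lnot c) \lor (\lnot d \land c)) \land \lnot a) \lor (\lnot a \land (\lnot d \lor c) \land (d \lor \lnot c) \land a)   [double negation]
= (a \land \lnot a) \lor (d \land \lnot c \land \lnot a) \lor (\lnot d \land c \land \lnot a) \lor (\lnot a \land \lnot d \land d \land a) \lor (\lnot a \land \lnot d \land \lnot c \land a) \lor (\lnot a \land c \land d \land a) \lor (\lnot a \land c \land \lnot c \land a)   [distribute \land over \lor]
= (d \land \lnot c \land \lnot a) \lor (\lnot d \land c \land \lnot a)   [simplify]

(d \land \lnot c \land \lnot a) \lor (\lnot d \land c \land \lnot a)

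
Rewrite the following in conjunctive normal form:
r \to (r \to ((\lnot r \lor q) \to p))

r \to (r \to ((\lnot r \lor q) \to p))
⇔ \lnot r \lor (r \to ((\lnot r \lor q) \to p))   [eliminate \to]
⇔ \lnot r \lor \lnot r \lor ((\lnot r \lor q) \to p)   [eliminate \to]
⇔ \lnot r \lor \lnot r \lor \lnot (\lnot r \lor q) \lor p   [eliminate \to]
⇔ \lnot r \lor \lnot r \lor (\lnot \lnot r \land \lnot q) \lor p   [De Morgan]
⇔ \lnot r \lor \lnot r \lor (r \land \lnot q) \lor p   [double negation]
⇔ (\lnot r \lor \lnot r \lor r \lor p) \land (\lnot r \lor \lnot r \lor \lnot q \lor p)   [distribute \lor over \land]
⇔ \lnot r \lor \lnot q \lor p   [simplify]

\lnot r \lor \lnot q \lor p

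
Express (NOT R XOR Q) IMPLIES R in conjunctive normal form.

R OR Q

(NOT R XOR Q) IMPLIES R
≡ NOT (NOT R XOR Q) OR R   (eliminate IMPLIES)
≡ NOT ((NOT R OR Q) AND NOT (NOT R AND Q)) OR R   (expand XOR)
≡ NOT (NOT R OR Q) OR NOT NOT (NOT R AND Q) OR R   (De Morgan)
≡ (NOT NOT R AND NOT Q) OR NOT NOT (NOT R AND Q) OR R   (De Morgan)
≡ (R AND NOT Q) OR NOT NOT (NOT R AND Q) OR R   (double negation)
≡ (R AND NOT Q) OR (NOT R AND Q) OR R   (double negation)
≡ (R OR NOT R OR R) AND (R OR Q OR R) AND (NOT Q OR NOT R OR R) AND (NOT Q OR Q OR R)   (distribute OR over AND)
≡ R OR Q   (simplify)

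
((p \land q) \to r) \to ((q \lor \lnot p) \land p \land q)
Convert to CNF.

((p \land q) \to r) \to ((q \lor \lnot p) \land p \land q)
= \lnot ((p \land q) \to r) \lor ((q \lor \lnot p) \land p \land q)   (eliminate \to)
= \lnot (\lnot (p \land q) \lor r) \lor ((q \lor \lnot p) \land p \land q)   (eliminate \to)
= (\lnot \lnot (p \land q) \land \lnot r) \lor ((q \lor \lnot p) \land p \land q)   (De Morgan)
= (p \land q \land \lnot r) \lor ((q \lor \lnot p) \land p \land q)   (double negation)
= (p \lor q \lor \lnot p) \land (p \lor p) \land (p \lor q) \land (q \lor q \lor \lnot p) \land (q \lor p) \land (q \lor q) \land (\lnot r \lor q \lor \lnot p) \land (\lnot r \lor p) \land (\lnot r \lor q)   (distribute \lor over \land)
= p \land q   (simplify)

p \land q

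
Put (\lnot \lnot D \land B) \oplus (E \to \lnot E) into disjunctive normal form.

(\lnot \lnot D \land B) \oplus (E \to \lnot E)
⇔ (\lnot \lnot D \land B \land \lnot (E \to \lnot E)) \lor (\lnot (\lnot \lnot D \land B) \land (E \to \lnot E))   [expand \oplus]
⇔ (\lnot \lnot D \land B \land \lnot (\lnot E \lor \lnot E)) \lor (\lnot (\lnot \lnot D \land B) \land (E \to \lnot E))   [eliminate \to]
⇔ (\lnot \lnot D \land B \land \lnot (\lnot E \lor \lnot E)) \lor (\lnot (\lnot \lnot D \land B) \land (\lnot E \lor \lnot E))   [eliminate \to]
⇔ (D \land B \land \lnot (\lnot E \lor \lnot E)) \lor (\lnot (\lnot \lnot D \land B) \land (\lnot E \lor \lnot E))   [double negation]
⇔ (D \land B \land \lnot \lnot E \land \lnot \lnot E) \lor (\lnot (\lnot \lnot D \land B) \land (\lnot E \lor \lnot E))   [De Morgan]
⇔ (D \land B \land E \land \lnot \lnot E) \lor (\lnot (\lnot \lnot D \land B) \land (\lnot E \lor \lnot E))   [double negation]
⇔ (D \land B \land E \land E) \lor (\lnot (\lnot \lnot D \land B) \land (\lnot E \lor \lnot E))   [double negation]
⇔ (D \land B \land E \land E) \lor ((\lnot \lnot \lnot D \lor \lnot B) \land (\lnot E \lor \lnot E))   [De Morgan]
⇔ (D \land B \land E \land E) \lor ((\lnot D \lor \lnot B) \land (\lnot E \lor \lnot E))   [double negation]
⇔ (D \land B \land E \land E) \lor (\lnot D \land \lnot E) \lor (\lnot D \land \lnot E) \lor (\lnot B \land \lnot E) \lor (\lnot B \land \lnot E)   [distribute \land over \lor]
⇔ (D \land B \land E) \lor (\lnot D \land \lnot E) \lor (\lnot B \land \lnot E)   [simplify]

(D \land B \land E) \lor (\lnot D \land \lnot E) \lor (\lnot B \land \lnot E)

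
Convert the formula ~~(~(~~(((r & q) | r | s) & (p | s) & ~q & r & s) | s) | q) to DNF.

~~(~(~~(((r & q) | r | s) & (p | s) & ~q & r & s) | s) | q)
≡ ~(~~(((r & q) | r | s) & (p | s) & ~q & r & s) | s) | q   (double negation)
≡ (~~~(((r & q) | r | s) & (p | s) & ~q & r & s) & ~s) | q   (De Morgan)
≡ (~(((r & q) | r | s) & (p | s) & ~q & r & s) & ~s) | q   (double negation)
≡ ((~((r & q) | r | s) | ~(p | s) | ~~q | ~r | ~s) & ~s) | q   (De Morgan)
≡ (((~(r & q) & ~r & ~s) | ~(p | s) | ~~q | ~r | ~s) & ~s) | q   (De Morgan)
≡ ((((~r | ~q) & ~r & ~s) | ~(p | s) | ~~q | ~r | ~s) & ~s) | q   (De Morgan)
≡ ((((~r | ~q) & ~r & ~s) | (~p & ~s) | ~~q | ~r | ~s) & ~s) | q   (De Morgan)
≡ ((((~r | ~q) & ~r & ~s) | (~p & ~s) | q | ~r | ~s) & ~s) | q   (double negation)
≡ (~r & ~r & ~s & ~s) | (~q & ~r & ~s & ~s) | (~p & ~s & ~s) | (q & ~s) | (~r & ~s) | (~s & ~s) | q   (distribute & over |)
≡ ~s | q   (simplify)

~s | q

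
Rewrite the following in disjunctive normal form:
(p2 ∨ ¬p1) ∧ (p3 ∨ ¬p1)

(p2 ∨ ¬p1) ∧ (p3 ∨ ¬p1)
≡ (p2 ∧ p3) ∨ (p2 ∧ ¬p1) ∨ (¬p1 ∧ p3) ∨ (¬p1 ∧ ¬p1)   [distribute ∧ over ∨]
≡ (p2 ∧ p3) ∨ ¬p1   [simplify]

(p2 ∧ p3) ∨ ¬p1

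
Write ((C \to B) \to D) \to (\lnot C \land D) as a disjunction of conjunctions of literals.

(\lnot C \land \lnot D) \lor (B \land \lnot D) \lor (\lnot C \land D)

((C \to B) \to D) \to (\lnot C \land D)
≡ \lnot ((C \to B) \to D) \lor (\lnot C \land D)   [eliminate \to]
≡ \lnot (\lnot (C \to B) \lor D) \lor (\lnot C \land D)   [eliminate \to]
≡ \lnot (\lnot (\lnot C \lor B) \lor D) \lor (\lnot C \land D)   [eliminate \to]
≡ (\lnot \lnot (\lnot C \lor B) \land \lnot D) \lor (\lnot C \land D)   [De Morgan]
≡ ((\lnot C \lor B) \land \lnot D) \lor (\lnot C \land D)   [double negation]
≡ (\lnot C \land \lnot D) \lor (B \land \lnot D) \lor (\lnot C \land D)   [distribute \land over \lor]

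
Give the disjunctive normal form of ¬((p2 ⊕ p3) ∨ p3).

¬p2 ∧ ¬p3

¬((p2 ⊕ p3) ∨ p3)
≡ ¬((p2 ∧ ¬p3) ∨ (¬p2 ∧ p3) ∨ p3)   [expand ⊕]
≡ ¬(p2 ∧ ¬p3) ∧ ¬(¬p2 ∧ p3) ∧ ¬p3   [De Morgan]
≡ (¬p2 ∨ ¬¬p3) ∧ ¬(¬p2 ∧ p3) ∧ ¬p3   [De Morgan]
≡ (¬p2 ∨ p3) ∧ ¬(¬p2 ∧ p3) ∧ ¬p3   [double negation]
≡ (¬p2 ∨ p3) ∧ (¬¬p2 ∨ ¬p3) ∧ ¬p3   [De Morgan]
≡ (¬p2 ∨ p3) ∧ (p2 ∨ ¬p3) ∧ ¬p3   [double negation]
≡ (¬p2 ∧ p2 ∧ ¬p3) ∨ (¬p2 ∧ ¬p3 ∧ ¬p3) ∨ (p3 ∧ p2 ∧ ¬p3) ∨ (p3 ∧ ¬p3 ∧ ¬p3)   [distribute ∧ over ∨]
≡ ¬p2 ∧ ¬p3   [simplify]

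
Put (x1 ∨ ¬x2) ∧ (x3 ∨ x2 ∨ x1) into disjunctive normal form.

(x1 ∨ ¬x2) ∧ (x3 ∨ x2 ∨ x1)
≡ x1 ∧ x3 ∨ x1 ∧ x2 ∨ x1 ∧ x1 ∨ ¬x2 ∧ x3 ∨ ¬x2 ∧ x2 ∨ ¬x2 ∧ x1
≡ x1 ∨ ¬x2 ∧ x3

x1 ∨ ¬x2 ∧ x3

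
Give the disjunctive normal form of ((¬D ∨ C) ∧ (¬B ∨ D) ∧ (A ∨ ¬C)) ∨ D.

(¬D ∧ ¬B ∧ A) ∨ (¬D ∧ ¬B ∧ ¬C) ∨ (C ∧ ¬B ∧ A) ∨ D

((¬D ∨ C) ∧ (¬B ∨ D) ∧ (A ∨ ¬C)) ∨ D
= (¬D ∧ ¬B ∧ A) ∨ (¬D ∧ ¬B ∧ ¬C) ∨ (¬D ∧ D ∧ A) ∨ (¬D ∧ D ∧ ¬C) ∨ (C ∧ ¬B ∧ A) ∨ (C ∧ ¬B ∧ ¬C) ∨ (C ∧ D ∧ A) ∨ (C ∧ D ∧ ¬C) ∨ D   — distribute ∧ over ∨
= (¬D ∧ ¬B ∧ A) ∨ (¬D ∧ ¬B ∧ ¬C) ∨ (C ∧ ¬B ∧ A) ∨ D   — simplify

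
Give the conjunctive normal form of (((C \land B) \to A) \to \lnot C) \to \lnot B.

(((C \land B) \to A) \to \lnot C) \to \lnot B
= \lnot (((C \land B) \to A) \to \lnot C) \lor \lnot B   — eliminate \to
= \lnot (\lnot ((C \land B) \to A) \lor \lnot C) \lor \lnot B   — eliminate \to
= \lnot (\lnot (\lnot (C \land B) \lor A) \lor \lnot C) \lor \lnot B   — eliminate \to
= (\lnot \lnot (\lnot (C \land B) \lor A) \land \lnot \lnot C) \lor \lnot B   — De Morgan
= ((\lnot (C \land B) \lor A) \land \lnot \lnot C) \lor \lnot B   — double negation
= ((\lnot C \lor \lnot B \lor A) \land \lnot \lnot C) \lor \lnot B   — De Morgan
= ((\lnot C \lor \lnot B \lor A) \land C) \lor \lnot B   — double negation
= (\lnot C \lor \lnot B \lor A \lor \lnot B) \land (C \lor \lnot B)   — distribute \lor over \land
= (\lnot C \lor \lnot B \lor A) \land (C \lor \lnot B)   — simplify

(\lnot C \lor \lnot B \lor A) \land (C \lor \lnot B)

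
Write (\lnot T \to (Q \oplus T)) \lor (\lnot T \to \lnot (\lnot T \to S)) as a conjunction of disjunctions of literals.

T \lor Q \lor \lnot S

(\lnot T \to (Q \oplus T)) \lor (\lnot T \to \lnot (\lnot T \to S))
= \lnot \lnot T \lor (Q \oplus T) \lor (\lnot T \to \lnot (\lnot T \to S))   (eliminate \to)
= \lnot \lnot T \lor ((Q \lor T) \land \lnot (Q \land T)) \lor (\lnot T \to \lnot (\lnot T \to S))   (expand \oplus)
= \lnot \lnot T \lor ((Q \lor T) \land \lnot (Q \land T)) \lor \lnot \lnot T \lor \lnot (\lnot T \to S)   (eliminate \to)
= \lnot \lnot T \lor ((Q \lor T) \land \lnot (Q \land T)) \lor \lnot \lnot T \lor \lnot (\lnot \lnot T \lor S)   (eliminate \to)
= T \lor ((Q \lor T) \land \lnot (Q \land T)) \lor \lnot \lnot T \lor \lnot (\lnot \lnot T \lor S)   (double negation)
= T \lor ((Q \lor T) \land (\lnot Q \lor \lnot T)) \lor \lnot \lnot T \lor \lnot (\lnot \lnot T \lor S)   (De Morgan)
= T \lor ((Q \lor T) \land (\lnot Q \lor \lnot T)) \lor T \lor \lnot (\lnot \lnot T \lor S)   (double negation)
= T \lor ((Q \lor T) \land (\lnot Q \lor \lnot T)) \lor T \lor (\lnot \lnot \lnot T \land \lnot S)   (De Morgan)
= T \lor ((Q \lor T) \land (\lnot Q \lor \lnot T)) \lor T \lor (\lnot T \land \lnot S)   (double negation)
= (T \lor Q \lor T \lor T \lor \lnot T) \land (T \lor Q \lor T \lor T \lor \lnot S) \land (T \lor \lnot Q \lor \lnot T \lor T \lor \lnot T) \land (T \lor \lnot Q \lor \lnot T \lor T \lor \lnot S)   (distribute \lor over \land)
= T \lor Q \lor \lnot S   (simplify)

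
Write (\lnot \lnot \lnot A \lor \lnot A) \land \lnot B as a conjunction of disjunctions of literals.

(\lnot \lnot \lnot A \lor \lnot A) \land \lnot B
= (\lnot A \lor \lnot A) \land \lnot B   [double negation]
= \lnot A \land \lnot B   [simplify]

\lnot A \land \lnot B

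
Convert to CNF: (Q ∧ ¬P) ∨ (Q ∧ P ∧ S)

Q ∧ (¬P ∨ S)

(Q ∧ ¬P) ∨ (Q ∧ P ∧ S)
≡ (Q ∨ Q) ∧ (Q ∨ P) ∧ (Q ∨ S) ∧ (¬P ∨ Q) ∧ (¬P ∨ P) ∧ (¬P ∨ S)   [distribute ∨ over ∧]
≡ Q ∧ (¬P ∨ S)   [simplify]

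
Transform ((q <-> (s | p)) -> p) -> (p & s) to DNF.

(~q & ~s & ~p) | (s & q & ~p) | (p & s)

((q <-> (s | p)) -> p) -> (p & s)
≡ ~((q <-> (s | p)) -> p) | (p & s)   [eliminate ->]
≡ ~(~(q <-> (s | p)) | p) | (p & s)   [eliminate ->]
≡ ~(~((q -> (s | p)) & ((s | p) -> q)) | p) | (p & s)   [eliminate <->]
≡ ~(~((~q | s | p) & ((s | p) -> q)) | p) | (p & s)   [eliminate ->]
≡ ~(~((~q | s | p) & (~(s | p) | q)) | p) | (p & s)   [eliminate ->]
≡ (~~((~q | s | p) & (~(s | p) | q)) & ~p) | (p & s)   [De Morgan]
≡ ((~q | s | p) & (~(s | p) | q) & ~p) | (p & s)   [double negation]
≡ ((~q | s | p) & ((~s & ~p) | q) & ~p) | (p & s)   [De Morgan]
≡ (~q & ~s & ~p & ~p) | (~q & q & ~p) | (s & ~s & ~p & ~p) | (s & q & ~p) | (p & ~s & ~p & ~p) | (p & q & ~p) | (p & s)   [distribute & over |]
≡ (~q & ~s & ~p) | (s & q & ~p) | (p & s)   [simplify]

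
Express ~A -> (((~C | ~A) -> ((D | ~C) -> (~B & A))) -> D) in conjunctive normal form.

~A -> (((~C | ~A) -> ((D | ~C) -> (~B & A))) -> D)
⇔ ~~A | (((~C | ~A) -> ((D | ~C) -> (~B & A))) -> D)   [eliminate ->]
⇔ ~~A | ~((~C | ~A) -> ((D | ~C) -> (~B & A))) | D   [eliminate ->]
⇔ ~~A | ~(~(~C | ~A) | ((D | ~C) -> (~B & A))) | D   [eliminate ->]
⇔ ~~A | ~(~(~C | ~A) | ~(D | ~C) | (~B & A)) | D   [eliminate ->]
⇔ A | ~(~(~C | ~A) | ~(D | ~C) | (~B & A)) | D   [double negation]
⇔ A | (~~(~C | ~A) & ~~(D | ~C) & ~(~B & A)) | D   [De Morgan]
⇔ A | ((~C | ~A) & ~~(D | ~C) & ~(~B & A)) | D   [double negation]
⇔ A | ((~C | ~A) & (D | ~C) & ~(~B & A)) | D   [double negation]
⇔ A | ((~C | ~A) & (D | ~C) & (~~B | ~A)) | D   [De Morgan]
⇔ A | ((~C | ~A) & (D | ~C) & (B | ~A)) | D   [double negation]
⇔ (A | ~C | ~A | D) & (A | D | ~C | D) & (A | B | ~A | D)   [distribute | over &]
⇔ A | D | ~C   [simplify]

A | D | ~C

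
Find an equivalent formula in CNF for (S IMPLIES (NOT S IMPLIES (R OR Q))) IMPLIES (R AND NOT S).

(S IMPLIES (NOT S IMPLIES (R OR Q))) IMPLIES (R AND NOT S)
≡ NOT (S IMPLIES (NOT S IMPLIES (R OR Q))) OR (R AND NOT S)   (eliminate IMPLIES)
≡ NOT (NOT S OR (NOT S IMPLIES (R OR Q))) OR (R AND NOT S)   (eliminate IMPLIES)
≡ NOT (NOT S OR NOT NOT S OR R OR Q) OR (R AND NOT S)   (eliminate IMPLIES)
≡ (NOT NOT S AND NOT NOT NOT S AND NOT R AND NOT Q) OR (R AND NOT S)   (De Morgan)
≡ (S AND NOT NOT NOT S AND NOT R AND NOT Q) OR (R AND NOT S)   (double negation)
≡ (S AND NOT S AND NOT R AND NOT Q) OR (R AND NOT S)   (double negation)
≡ (S OR R) AND (S OR NOT S) AND (NOT S OR R) AND (NOT S OR NOT S) AND (NOT R OR R) AND (NOT R OR NOT S) AND (NOT Q OR R) AND (NOT Q OR NOT S)   (distribute OR over AND)
≡ (S OR R) AND NOT S AND (NOT Q OR R)   (simplify)

(S OR R) AND NOT S AND (NOT Q OR R)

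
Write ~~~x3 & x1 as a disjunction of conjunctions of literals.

~x3 & x1

~~~x3 & x1
⇔ ~x3 & x1   [double negation]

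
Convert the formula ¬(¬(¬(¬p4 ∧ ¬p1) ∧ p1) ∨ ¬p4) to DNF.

¬(¬(¬(¬p4 ∧ ¬p1) ∧ p1) ∨ ¬p4)
⇔ ¬¬(¬(¬p4 ∧ ¬p1) ∧ p1) ∧ ¬¬p4   [De Morgan]
⇔ ¬(¬p4 ∧ ¬p1) ∧ p1 ∧ ¬¬p4   [double negation]
⇔ (¬¬p4 ∨ ¬¬p1) ∧ p1 ∧ ¬¬p4   [De Morgan]
⇔ (p4 ∨ ¬¬p1) ∧ p1 ∧ ¬¬p4   [double negation]
⇔ (p4 ∨ p1) ∧ p1 ∧ ¬¬p4   [double negation]
⇔ (p4 ∨ p1) ∧ p1 ∧ p4   [double negation]
⇔ (p4 ∧ p1 ∧ p4) ∨ (p1 ∧ p1 ∧ p4)   [distribute ∧ over ∨]
⇔ p4 ∧ p1   [simplify]

p4 ∧ p1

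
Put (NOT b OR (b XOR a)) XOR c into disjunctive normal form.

(NOT b OR (b XOR a)) XOR c
⇔ ((NOT b OR (b XOR a)) AND NOT c) OR (NOT (NOT b OR (b XOR a)) AND c)   (expand XOR)
⇔ ((NOT b OR (b AND NOT a) OR (NOT b AND a)) AND NOT c) OR (NOT (NOT b OR (b XOR a)) AND c)   (expand XOR)
⇔ ((NOT b OR (b AND NOT a) OR (NOT b AND a)) AND NOT c) OR (NOT (NOT b OR (b AND NOT a) OR (NOT b AND a)) AND c)   (expand XOR)
⇔ ((NOT b OR (b AND NOT a) OR (NOT b AND a)) AND NOT c) OR (NOT NOT b AND NOT (b AND NOT a) AND NOT (NOT b AND a) AND c)   (De Morgan)
⇔ ((NOT b OR (b AND NOT a) OR (NOT b AND a)) AND NOT c) OR (b AND NOT (b AND NOT a) AND NOT (NOT b AND a) AND c)   (double negation)
⇔ ((NOT b OR (b AND NOT a) OR (NOT b AND a)) AND NOT c) OR (b AND (NOT b OR NOT NOT a) AND NOT (NOT b AND a) AND c)   (De Morgan)
⇔ ((NOT b OR (b AND NOT a) OR (NOT b AND a)) AND NOT c) OR (b AND (NOT b OR a) AND NOT (NOT b AND a) AND c)   (double negation)
⇔ ((NOT b OR (b AND NOT a) OR (NOT b AND a)) AND NOT c) OR (b AND (NOT b OR a) AND (NOT NOT b OR NOT a) AND c)   (De Morgan)
⇔ ((NOT b OR (b AND NOT a) OR (NOT b AND a)) AND NOT c) OR (b AND (NOT b OR a) AND (b OR NOT a) AND c)   (double negation)
⇔ (NOT b AND NOT c) OR (b AND NOT a AND NOT c) OR (NOT b AND a AND NOT c) OR (b AND NOT b AND b AND c) OR (b AND NOT b AND NOT a AND c) OR (b AND a AND b AND c) OR (b AND a AND NOT a AND c)   (distribute AND over OR)
⇔ (NOT b AND NOT c) OR (b AND NOT a AND NOT c) OR (b AND a AND c)   (simplify)

(NOT b AND NOT c) OR (b AND NOT a AND NOT c) OR (b AND a AND c)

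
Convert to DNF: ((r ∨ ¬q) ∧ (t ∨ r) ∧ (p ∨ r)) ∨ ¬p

r ∨ (¬q ∧ t ∧ p) ∨ ¬p

((r ∨ ¬q) ∧ (t ∨ r) ∧ (p ∨ r)) ∨ ¬p
⇔ (r ∧ t ∧ p) ∨ (r ∧ t ∧ r) ∨ (r ∧ r ∧ p) ∨ (r ∧ r ∧ r) ∨ (¬q ∧ t ∧ p) ∨ (¬q ∧ t ∧ r) ∨ (¬q ∧ r ∧ p) ∨ (¬q ∧ r ∧ r) ∨ ¬p   — distribute ∧ over ∨
⇔ r ∨ (¬q ∧ t ∧ p) ∨ ¬p   — simplify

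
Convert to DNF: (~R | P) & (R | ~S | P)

(~R & ~S) | P

(~R | P) & (R | ~S | P)
≡ (~R & R) | (~R & ~S) | (~R & P) | (P & R) | (P & ~S) | (P & P)   [distribute & over |]
≡ (~R & ~S) | P   [simplify]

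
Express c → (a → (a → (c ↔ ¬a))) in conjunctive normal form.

¬c ∨ ¬a

c → (a → (a → (c ↔ ¬a)))
= ¬c ∨ (a → (a → (c ↔ ¬a)))   (eliminate →)
= ¬c ∨ ¬a ∨ (a → (c ↔ ¬a))   (eliminate →)
= ¬c ∨ ¬a ∨ ¬a ∨ (c ↔ ¬a)   (eliminate →)
= ¬c ∨ ¬a ∨ ¬a ∨ ((c → ¬a) ∧ (¬a → c))   (eliminate ↔)
= ¬c ∨ ¬a ∨ ¬a ∨ ((¬c ∨ ¬a) ∧ (¬a → c))   (eliminate →)
= ¬c ∨ ¬a ∨ ¬a ∨ ((¬c ∨ ¬a) ∧ (¬¬a ∨ c))   (eliminate →)
= ¬c ∨ ¬a ∨ ¬a ∨ ((¬c ∨ ¬a) ∧ (a ∨ c))   (double negation)
= (¬c ∨ ¬a ∨ ¬a ∨ ¬c ∨ ¬a) ∧ (¬c ∨ ¬a ∨ ¬a ∨ a ∨ c)   (distribute ∨ over ∧)
= ¬c ∨ ¬a   (simplify)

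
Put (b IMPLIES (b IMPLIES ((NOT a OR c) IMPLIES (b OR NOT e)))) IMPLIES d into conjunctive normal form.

(b OR d) AND (NOT a OR c OR d) AND (NOT b OR d) AND (e OR d)

(b IMPLIES (b IMPLIES ((NOT a OR c) IMPLIES (b OR NOT e)))) IMPLIES d
≡ NOT (b IMPLIES (b IMPLIES ((NOT a OR c) IMPLIES (b OR NOT e)))) OR d   — eliminate IMPLIES
≡ NOT (NOT b OR (b IMPLIES ((NOT a OR c) IMPLIES (b OR NOT e)))) OR d   — eliminate IMPLIES
≡ NOT (NOT b OR NOT b OR ((NOT a OR c) IMPLIES (b OR NOT e))) OR d   — eliminate IMPLIES
≡ NOT (NOT b OR NOT b OR NOT (NOT a OR c) OR b OR NOT e) OR d   — eliminate IMPLIES
≡ (NOT NOT b AND NOT NOT b AND NOT NOT (NOT a OR c) AND NOT b AND NOT NOT e) OR d   — De Morgan
≡ (b AND NOT NOT b AND NOT NOT (NOT a OR c) AND NOT b AND NOT NOT e) OR d   — double negation
≡ (b AND b AND NOT NOT (NOT a OR c) AND NOT b AND NOT NOT e) OR d   — double negation
≡ (b AND b AND (NOT a OR c) AND NOT b AND NOT NOT e) OR d   — double negation
≡ (b AND b AND (NOT a OR c) AND NOT b AND e) OR d   — double negation
≡ (b OR d) AND (b OR d) AND (NOT a OR c OR d) AND (NOT b OR d) AND (e OR d)   — distribute OR over AND
≡ (b OR d) AND (NOT a OR c OR d) AND (NOT b OR d) AND (e OR d)   — simplify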